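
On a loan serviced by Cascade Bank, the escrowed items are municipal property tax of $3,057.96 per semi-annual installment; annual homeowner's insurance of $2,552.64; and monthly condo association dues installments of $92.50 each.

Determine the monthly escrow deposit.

Municipal property tax = $3,057.96 × 2 = $6,115.92/yr
Homeowner's insurance = $2,552.64/yr
Condo association dues = $92.50 × 12 = $1,110.00/yr
Total annual escrow = $9,778.56
Per month = $9,778.56 / 12 = $814.88

$814.88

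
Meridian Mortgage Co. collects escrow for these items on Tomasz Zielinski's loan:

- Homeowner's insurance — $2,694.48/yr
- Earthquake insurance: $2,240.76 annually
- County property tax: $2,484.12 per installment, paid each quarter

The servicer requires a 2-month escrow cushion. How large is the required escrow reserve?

$2,478.62

Homeowner's insurance — $2,694.48/yr
Earthquake insurance — $2,240.76/yr
County property tax — $2,484.12 × 4 = $9,936.48/yr
Total annual escrow = $2,694.48 + $2,240.76 + $9,936.48 = $14,871.72
Per month = $14,871.72 ÷ 12 = $1,239.31
Reserve = 2 × $1,239.31 = $2,478.62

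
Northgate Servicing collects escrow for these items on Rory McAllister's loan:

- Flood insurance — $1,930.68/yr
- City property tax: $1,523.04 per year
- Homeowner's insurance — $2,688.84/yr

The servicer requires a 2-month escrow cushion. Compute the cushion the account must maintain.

$1,023.76

Flood insurance = $1,930.68 annually
City property tax = $1,523.04 annually
Homeowner's insurance = $2,688.84 annually
Annual escrow total = $1,930.68 + $1,523.04 + $2,688.84 = $6,142.56
Monthly = $6,142.56 / 12 = $511.88
Required cushion = 2 × $511.88 = $1,023.76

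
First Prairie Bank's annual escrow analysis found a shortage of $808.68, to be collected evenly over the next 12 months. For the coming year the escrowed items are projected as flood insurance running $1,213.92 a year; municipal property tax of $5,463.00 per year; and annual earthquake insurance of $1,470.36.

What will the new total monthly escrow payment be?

$746.33

Flood insurance = $1,213.92 per year
Municipal property tax = $5,463.00 per year
Earthquake insurance = $1,470.36 per year
Combined annual = $1,213.92 + $5,463.00 + $1,470.36 = $8,147.28
Per month = $8,147.28 ÷ 12 = $678.94
Monthly shortage recovery: $808.68 ÷ 12 = $67.39
New monthly escrow = $678.94 + $67.39 = $746.33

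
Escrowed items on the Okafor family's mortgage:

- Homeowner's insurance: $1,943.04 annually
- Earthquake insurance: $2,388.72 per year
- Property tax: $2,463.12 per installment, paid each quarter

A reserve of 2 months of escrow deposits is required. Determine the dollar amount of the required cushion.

Homeowner's insurance: $1,943.04 annually
Earthquake insurance: $2,388.72 annually
Property tax: $2,463.12 × 4 = $9,852.48 annually
Total annual escrow = $1,943.04 + $2,388.72 + $9,852.48 = $14,184.24
Base monthly escrow = $14,184.24 ÷ 12 = $1,182.02
Reserve = 2 × $1,182.02 = $2,364.04

$2,364.04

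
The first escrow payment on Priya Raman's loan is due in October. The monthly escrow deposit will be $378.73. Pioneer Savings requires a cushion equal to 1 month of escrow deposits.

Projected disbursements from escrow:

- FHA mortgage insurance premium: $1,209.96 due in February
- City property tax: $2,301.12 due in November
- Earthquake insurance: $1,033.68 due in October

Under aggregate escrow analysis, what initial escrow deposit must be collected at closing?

$3,029.84

Cushion = 1 × $378.73 = $378.73
Trial balance (start $0, +$378.73 each month, − disbursements):
  Oct: +$378.73 − $1,033.68 → -$654.95
  Nov: +$378.73 − $2,301.12 → -$2,577.34
  Dec: +$378.73 → -$2,198.61
  Jan: +$378.73 → -$1,819.88
  Feb: +$378.73 − $1,209.96 → -$2,651.11
  Mar: +$378.73 → -$2,272.38
  Apr: +$378.73 → -$1,893.65
  May: +$378.73 → -$1,514.92
  Jun: +$378.73 → -$1,136.19
  Jul: +$378.73 → -$757.46
  Aug: +$378.73 → -$378.73
  Sep: +$378.73 → $0.00
Lowest trial balance = -$2,651.11 (Feb)
Initial deposit = cushion − low point = $378.73 − (-$2,651.11) = $3,029.84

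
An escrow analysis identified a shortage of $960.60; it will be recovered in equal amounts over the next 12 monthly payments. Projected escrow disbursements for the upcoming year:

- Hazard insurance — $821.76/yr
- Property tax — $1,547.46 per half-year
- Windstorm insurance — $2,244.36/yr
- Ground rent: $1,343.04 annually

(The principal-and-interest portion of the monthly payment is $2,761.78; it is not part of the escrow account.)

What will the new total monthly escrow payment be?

$705.39

Hazard insurance: $821.76/yr
Property tax: $1,547.46 × 2 = $3,094.92/yr
Windstorm insurance: $2,244.36/yr
Ground rent: $1,343.04/yr
Total per year = $821.76 + $3,094.92 + $2,244.36 + $1,343.04 = $7,504.08
Monthly = $7,504.08 ÷ 12 = $625.34
Shortage spread = $960.60 / 12 = $80.05/mo
New monthly escrow = $625.34 + $80.05 = $705.39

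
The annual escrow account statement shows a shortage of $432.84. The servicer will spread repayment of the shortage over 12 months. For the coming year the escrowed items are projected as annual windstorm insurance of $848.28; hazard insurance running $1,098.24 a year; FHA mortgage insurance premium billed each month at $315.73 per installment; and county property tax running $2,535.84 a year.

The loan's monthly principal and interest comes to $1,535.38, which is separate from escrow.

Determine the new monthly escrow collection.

Windstorm insurance: $848.28 per year
Hazard insurance: $1,098.24 per year
FHA mortgage insurance premium: $315.73 × 12 = $3,788.76 per year
County property tax: $2,535.84 per year
Annual escrow total = $8,271.12
Per month = $8,271.12 / 12 = $689.26
Shortage per month = $432.84 / 12 = $36.07
New monthly escrow = $689.26 + $36.07 = $725.33

$725.33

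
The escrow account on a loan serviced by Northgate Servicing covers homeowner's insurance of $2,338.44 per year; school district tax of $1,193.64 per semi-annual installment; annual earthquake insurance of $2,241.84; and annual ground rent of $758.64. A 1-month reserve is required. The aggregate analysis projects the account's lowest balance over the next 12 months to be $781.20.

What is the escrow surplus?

$137.35

Homeowner's insurance = $2,338.44 annually
School district tax = $1,193.64 × 2 = $2,387.28 annually
Earthquake insurance = $2,241.84 annually
Ground rent = $758.64 annually
Total per year = $2,338.44 + $2,387.28 + $2,241.84 + $758.64 = $7,726.20
Per month = $7,726.20 / 12 = $643.85
Cushion = 1 × $643.85 = $643.85
Excess over cushion: $781.20 − $643.85 = $137.35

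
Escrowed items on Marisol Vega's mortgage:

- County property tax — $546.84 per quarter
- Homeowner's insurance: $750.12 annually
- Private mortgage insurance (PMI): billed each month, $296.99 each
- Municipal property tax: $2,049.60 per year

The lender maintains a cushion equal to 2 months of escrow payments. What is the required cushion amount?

$1,425.16

County property tax: $546.84 × 4 = $2,187.36
Homeowner's insurance: $750.12
Private mortgage insurance (PMI): $296.99 × 12 = $3,563.88
Municipal property tax: $2,049.60
Total annual escrow = $8,550.96
Base monthly escrow = $8,550.96 / 12 = $712.58
Required cushion = 2 × $712.58 = $1,425.16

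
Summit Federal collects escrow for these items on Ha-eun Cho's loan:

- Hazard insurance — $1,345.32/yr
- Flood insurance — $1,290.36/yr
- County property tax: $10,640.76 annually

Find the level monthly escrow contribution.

Hazard insurance = $1,345.32
Flood insurance = $1,290.36
County property tax = $10,640.76
Total annual escrow = $1,345.32 + $1,290.36 + $10,640.76 = $13,276.44
Per month = $13,276.44 / 12 = $1,106.37

$1,106.37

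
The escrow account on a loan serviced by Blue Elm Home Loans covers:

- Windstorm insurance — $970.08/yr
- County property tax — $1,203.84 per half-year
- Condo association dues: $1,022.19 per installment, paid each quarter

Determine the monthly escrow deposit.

$622.21

Windstorm insurance — $970.08 annually
County property tax — $1,203.84 × 2 = $2,407.68 annually
Condo association dues — $1,022.19 × 4 = $4,088.76 annually
Total per year = $7,466.52
Monthly = $7,466.52 / 12 = $622.21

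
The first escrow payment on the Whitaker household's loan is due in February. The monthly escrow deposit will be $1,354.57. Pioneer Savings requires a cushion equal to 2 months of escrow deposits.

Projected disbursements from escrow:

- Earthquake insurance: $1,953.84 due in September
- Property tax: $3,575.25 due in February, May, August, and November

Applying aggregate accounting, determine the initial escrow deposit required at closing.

$5,418.28

Cushion = 2 × $1,354.57 = $2,709.14
Trial balance (start $0, +$1,354.57 each month, − disbursements):
  Feb: +$1,354.57 − $3,575.25 → -$2,220.68
  Mar: +$1,354.57 → -$866.11
  Apr: +$1,354.57 → $488.46
  May: +$1,354.57 − $3,575.25 → -$1,732.22
  Jun: +$1,354.57 → -$377.65
  Jul: +$1,354.57 → $976.92
  Aug: +$1,354.57 − $3,575.25 → -$1,243.76
  Sep: +$1,354.57 − $1,953.84 → -$1,843.03
  Oct: +$1,354.57 → -$488.46
  Nov: +$1,354.57 − $3,575.25 → -$2,709.14
  Dec: +$1,354.57 → -$1,354.57
  Jan: +$1,354.57 → $0.00
Lowest trial balance = -$2,709.14 (Nov)
Initial deposit = cushion − low point = $2,709.14 − (-$2,709.14) = $5,418.28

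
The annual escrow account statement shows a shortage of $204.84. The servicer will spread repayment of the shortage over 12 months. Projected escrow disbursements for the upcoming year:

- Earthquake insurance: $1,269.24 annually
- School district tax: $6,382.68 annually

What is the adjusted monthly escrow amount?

Earthquake insurance: $1,269.24/yr
School district tax: $6,382.68/yr
Annual escrow total = $1,269.24 + $6,382.68 = $7,651.92
Per month = $7,651.92 / 12 = $637.66
Shortage spread = $204.84 / 12 = $17.07/mo
New monthly escrow = $637.66 + $17.07 = $654.73

$654.73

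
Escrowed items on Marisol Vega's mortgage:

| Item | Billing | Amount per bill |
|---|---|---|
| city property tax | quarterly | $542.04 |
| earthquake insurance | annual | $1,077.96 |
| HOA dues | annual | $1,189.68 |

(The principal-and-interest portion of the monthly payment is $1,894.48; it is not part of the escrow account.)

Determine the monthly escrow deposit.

$369.65

City property tax: $542.04 × 4 = $2,168.16/yr
Earthquake insurance: $1,077.96/yr
HOA dues: $1,189.68/yr
Yearly total = $2,168.16 + $1,077.96 + $1,189.68 = $4,435.80
Monthly = $4,435.80 / 12 = $369.65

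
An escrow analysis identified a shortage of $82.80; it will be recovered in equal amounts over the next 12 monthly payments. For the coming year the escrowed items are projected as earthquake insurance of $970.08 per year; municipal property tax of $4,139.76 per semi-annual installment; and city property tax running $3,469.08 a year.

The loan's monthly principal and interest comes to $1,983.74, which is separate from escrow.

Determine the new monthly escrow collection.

Earthquake insurance — $970.08 per year
Municipal property tax — $4,139.76 × 2 = $8,279.52 per year
City property tax — $3,469.08 per year
Total per year = $12,718.68
Per month = $12,718.68 / 12 = $1,059.89
Shortage per month = $82.80 / 12 = $6.90
New monthly escrow = $1,059.89 + $6.90 = $1,066.79

$1,066.79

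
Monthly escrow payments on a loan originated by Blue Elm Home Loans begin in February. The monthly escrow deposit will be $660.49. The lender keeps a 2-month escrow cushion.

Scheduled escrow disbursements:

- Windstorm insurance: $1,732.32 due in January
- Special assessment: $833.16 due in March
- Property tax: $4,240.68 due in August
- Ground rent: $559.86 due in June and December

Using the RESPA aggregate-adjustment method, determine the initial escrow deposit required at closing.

$2,331.25

Cushion = 2 × $660.49 = $1,320.98
Trial balance (start $0, +$660.49 each month, − disbursements):
  Feb: +$660.49 → $660.49
  Mar: +$660.49 − $833.16 → $487.82
  Apr: +$660.49 → $1,148.31
  May: +$660.49 → $1,808.80
  Jun: +$660.49 − $559.86 → $1,909.43
  Jul: +$660.49 → $2,569.92
  Aug: +$660.49 − $4,240.68 → -$1,010.27
  Sep: +$660.49 → -$349.78
  Oct: +$660.49 → $310.71
  Nov: +$660.49 → $971.20
  Dec: +$660.49 − $559.86 → $1,071.83
  Jan: +$660.49 − $1,732.32 → $0.00
Lowest trial balance = -$1,010.27 (Aug)
Initial deposit = cushion − low point = $1,320.98 − (-$1,010.27) = $2,331.25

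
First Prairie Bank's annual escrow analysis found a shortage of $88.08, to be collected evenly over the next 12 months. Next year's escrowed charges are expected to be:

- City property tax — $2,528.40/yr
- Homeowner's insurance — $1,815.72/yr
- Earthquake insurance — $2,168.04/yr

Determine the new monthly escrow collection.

$550.02

City property tax = $2,528.40/yr
Homeowner's insurance = $1,815.72/yr
Earthquake insurance = $2,168.04/yr
Annual escrow total = $2,528.40 + $1,815.72 + $2,168.04 = $6,512.16
Per month = $6,512.16 / 12 = $542.68
Shortage spread = $88.08 / 12 = $7.34/mo
Adjusted monthly = $542.68 + $7.34 = $550.02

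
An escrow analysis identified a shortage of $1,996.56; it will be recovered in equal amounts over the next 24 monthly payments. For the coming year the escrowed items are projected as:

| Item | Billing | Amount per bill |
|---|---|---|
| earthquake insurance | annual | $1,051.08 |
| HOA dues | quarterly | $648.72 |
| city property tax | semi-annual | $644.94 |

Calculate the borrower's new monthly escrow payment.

Earthquake insurance = $1,051.08 annually
HOA dues = $648.72 × 4 = $2,594.88 annually
City property tax = $644.94 × 2 = $1,289.88 annually
Total per year = $4,935.84
Base monthly escrow = $4,935.84 / 12 = $411.32
Monthly shortage recovery: $1,996.56 ÷ 24 = $83.19
New monthly escrow = $411.32 + $83.19 = $494.51

$494.51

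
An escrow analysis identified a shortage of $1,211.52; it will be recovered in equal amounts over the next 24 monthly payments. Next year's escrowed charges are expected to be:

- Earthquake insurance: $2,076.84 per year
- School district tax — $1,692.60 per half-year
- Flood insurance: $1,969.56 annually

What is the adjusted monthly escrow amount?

$669.78

Earthquake insurance: $2,076.84
School district tax: $1,692.60 × 2 = $3,385.20
Flood insurance: $1,969.56
Annual escrow total = $7,431.60
Monthly = $7,431.60 ÷ 12 = $619.30
Shortage per month = $1,211.52 ÷ 24 = $50.48
Adjusted monthly = $619.30 + $50.48 = $669.78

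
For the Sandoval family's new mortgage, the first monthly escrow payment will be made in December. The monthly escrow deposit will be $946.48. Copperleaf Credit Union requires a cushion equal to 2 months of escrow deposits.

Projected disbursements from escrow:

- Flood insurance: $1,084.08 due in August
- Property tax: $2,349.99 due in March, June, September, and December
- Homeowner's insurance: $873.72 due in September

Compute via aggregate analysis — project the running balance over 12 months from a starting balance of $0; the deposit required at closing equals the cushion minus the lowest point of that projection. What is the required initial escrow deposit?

Cushion = 2 × $946.48 = $1,892.96
Trial balance (start $0, +$946.48 each month, − disbursements):
  Dec: +$946.48 − $2,349.99 → -$1,403.51
  Jan: +$946.48 → -$457.03
  Feb: +$946.48 → $489.45
  Mar: +$946.48 − $2,349.99 → -$914.06
  Apr: +$946.48 → $32.42
  May: +$946.48 → $978.90
  Jun: +$946.48 − $2,349.99 → -$424.61
  Jul: +$946.48 → $521.87
  Aug: +$946.48 − $1,084.08 → $384.27
  Sep: +$946.48 − $3,223.71 → -$1,892.96
  Oct: +$946.48 → -$946.48
  Nov: +$946.48 → $0.00
Lowest trial balance = -$1,892.96 (Sep)
Initial deposit = cushion − low point = $1,892.96 − (-$1,892.96) = $3,785.92

$3,785.92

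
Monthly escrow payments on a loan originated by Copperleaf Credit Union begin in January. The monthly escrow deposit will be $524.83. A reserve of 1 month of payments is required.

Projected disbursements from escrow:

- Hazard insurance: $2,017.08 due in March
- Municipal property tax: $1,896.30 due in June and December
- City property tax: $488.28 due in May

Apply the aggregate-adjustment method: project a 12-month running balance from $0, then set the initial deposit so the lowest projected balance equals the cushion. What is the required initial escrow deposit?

Cushion = 1 × $524.83 = $524.83
Trial balance (start $0, +$524.83 each month, − disbursements):
  Jan: +$524.83 → $524.83
  Feb: +$524.83 → $1,049.66
  Mar: +$524.83 − $2,017.08 → -$442.59
  Apr: +$524.83 → $82.24
  May: +$524.83 − $488.28 → $118.79
  Jun: +$524.83 − $1,896.30 → -$1,252.68
  Jul: +$524.83 → -$727.85
  Aug: +$524.83 → -$203.02
  Sep: +$524.83 → $321.81
  Oct: +$524.83 → $846.64
  Nov: +$524.83 → $1,371.47
  Dec: +$524.83 − $1,896.30 → $0.00
Lowest trial balance = -$1,252.68 (Jun)
Initial deposit = cushion − low point = $524.83 − (-$1,252.68) = $1,777.51

$1,777.51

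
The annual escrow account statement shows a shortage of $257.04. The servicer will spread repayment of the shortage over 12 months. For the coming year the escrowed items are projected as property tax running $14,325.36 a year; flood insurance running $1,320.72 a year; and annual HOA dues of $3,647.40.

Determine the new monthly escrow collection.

$1,629.21

Property tax = $14,325.36 per year
Flood insurance = $1,320.72 per year
HOA dues = $3,647.40 per year
Total per year = $19,293.48
Monthly = $19,293.48 / 12 = $1,607.79
Shortage spread = $257.04 / 12 = $21.42/mo
Adjusted monthly = $1,607.79 + $21.42 = $1,629.21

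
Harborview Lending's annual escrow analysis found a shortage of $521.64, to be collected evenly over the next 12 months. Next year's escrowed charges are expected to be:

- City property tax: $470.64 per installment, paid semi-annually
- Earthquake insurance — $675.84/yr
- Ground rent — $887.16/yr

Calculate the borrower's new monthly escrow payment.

$252.16

City property tax: $470.64 × 2 = $941.28/yr
Earthquake insurance: $675.84/yr
Ground rent: $887.16/yr
Yearly total = $941.28 + $675.84 + $887.16 = $2,504.28
Monthly = $2,504.28 ÷ 12 = $208.69
Shortage per month = $521.64 ÷ 12 = $43.47
New monthly escrow = $208.69 + $43.47 = $252.16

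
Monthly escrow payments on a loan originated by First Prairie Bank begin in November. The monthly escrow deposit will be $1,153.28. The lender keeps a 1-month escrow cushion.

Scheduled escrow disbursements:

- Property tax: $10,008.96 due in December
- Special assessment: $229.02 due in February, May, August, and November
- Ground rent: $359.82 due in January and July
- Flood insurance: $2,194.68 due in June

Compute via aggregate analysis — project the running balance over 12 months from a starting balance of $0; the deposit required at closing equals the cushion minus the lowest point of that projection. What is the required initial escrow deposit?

$9,084.70

Cushion = 1 × $1,153.28 = $1,153.28
Trial balance (start $0, +$1,153.28 each month, − disbursements):
  Nov: +$1,153.28 − $229.02 → $924.26
  Dec: +$1,153.28 − $10,008.96 → -$7,931.42
  Jan: +$1,153.28 − $359.82 → -$7,137.96
  Feb: +$1,153.28 − $229.02 → -$6,213.70
  Mar: +$1,153.28 → -$5,060.42
  Apr: +$1,153.28 → -$3,907.14
  May: +$1,153.28 − $229.02 → -$2,982.88
  Jun: +$1,153.28 − $2,194.68 → -$4,024.28
  Jul: +$1,153.28 − $359.82 → -$3,230.82
  Aug: +$1,153.28 − $229.02 → -$2,306.56
  Sep: +$1,153.28 → -$1,153.28
  Oct: +$1,153.28 → $0.00
Lowest trial balance = -$7,931.42 (Dec)
Initial deposit = cushion − low point = $1,153.28 − (-$7,931.42) = $9,084.70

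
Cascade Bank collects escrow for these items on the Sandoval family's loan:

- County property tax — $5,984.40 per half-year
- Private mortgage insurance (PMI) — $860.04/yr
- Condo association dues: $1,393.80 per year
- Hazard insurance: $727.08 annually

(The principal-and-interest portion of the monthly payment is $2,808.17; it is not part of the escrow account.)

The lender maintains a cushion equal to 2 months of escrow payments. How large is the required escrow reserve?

County property tax: $5,984.40 × 2 = $11,968.80 per year
Private mortgage insurance (PMI): $860.04 per year
Condo association dues: $1,393.80 per year
Hazard insurance: $727.08 per year
Annual escrow total = $14,949.72
Monthly = $14,949.72 / 12 = $1,245.81
Reserve = 2 × $1,245.81 = $2,491.62

$2,491.62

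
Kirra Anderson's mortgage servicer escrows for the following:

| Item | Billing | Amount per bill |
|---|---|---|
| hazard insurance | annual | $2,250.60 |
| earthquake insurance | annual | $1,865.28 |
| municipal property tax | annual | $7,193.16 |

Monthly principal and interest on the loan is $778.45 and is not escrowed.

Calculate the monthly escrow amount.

Hazard insurance = $2,250.60 per year
Earthquake insurance = $1,865.28 per year
Municipal property tax = $7,193.16 per year
Combined annual = $11,309.04
Monthly escrow = $11,309.04 / 12 = $942.42

$942.42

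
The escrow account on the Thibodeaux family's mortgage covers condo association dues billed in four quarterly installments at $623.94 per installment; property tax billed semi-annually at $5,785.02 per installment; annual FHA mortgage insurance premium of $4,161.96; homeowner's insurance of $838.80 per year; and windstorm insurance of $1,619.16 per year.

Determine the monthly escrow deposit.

Condo association dues: $623.94 × 4 = $2,495.76
Property tax: $5,785.02 × 2 = $11,570.04
FHA mortgage insurance premium: $4,161.96
Homeowner's insurance: $838.80
Windstorm insurance: $1,619.16
Combined annual = $20,685.72
Monthly = $20,685.72 / 12 = $1,723.81

$1,723.81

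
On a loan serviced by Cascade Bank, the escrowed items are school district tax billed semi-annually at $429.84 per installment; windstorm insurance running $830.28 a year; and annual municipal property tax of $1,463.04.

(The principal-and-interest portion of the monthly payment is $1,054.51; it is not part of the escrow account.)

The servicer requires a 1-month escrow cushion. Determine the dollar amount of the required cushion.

School district tax — $429.84 × 2 = $859.68 annually
Windstorm insurance — $830.28 annually
Municipal property tax — $1,463.04 annually
Yearly total = $859.68 + $830.28 + $1,463.04 = $3,153.00
Monthly = $3,153.00 ÷ 12 = $262.75
Reserve = 1 × $262.75 = $262.75

$262.75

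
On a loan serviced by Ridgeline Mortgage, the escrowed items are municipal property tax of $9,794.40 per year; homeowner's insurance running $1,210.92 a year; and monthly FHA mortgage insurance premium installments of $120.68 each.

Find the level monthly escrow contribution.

Municipal property tax: $9,794.40
Homeowner's insurance: $1,210.92
FHA mortgage insurance premium: $120.68 × 12 = $1,448.16
Total annual escrow = $12,453.48
Monthly = $12,453.48 / 12 = $1,037.79

$1,037.79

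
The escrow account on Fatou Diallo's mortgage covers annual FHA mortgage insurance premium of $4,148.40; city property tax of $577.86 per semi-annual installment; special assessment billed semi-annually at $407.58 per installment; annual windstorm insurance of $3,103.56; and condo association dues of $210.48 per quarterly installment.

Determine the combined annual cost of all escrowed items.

FHA mortgage insurance premium: $4,148.40 per year
City property tax: $577.86 × 2 = $1,155.72 per year
Special assessment: $407.58 × 2 = $815.16 per year
Windstorm insurance: $3,103.56 per year
Condo association dues: $210.48 × 4 = $841.92 per year
Total per year = $4,148.40 + $1,155.72 + $815.16 + $3,103.56 + $841.92 = $10,064.76

$10,064.76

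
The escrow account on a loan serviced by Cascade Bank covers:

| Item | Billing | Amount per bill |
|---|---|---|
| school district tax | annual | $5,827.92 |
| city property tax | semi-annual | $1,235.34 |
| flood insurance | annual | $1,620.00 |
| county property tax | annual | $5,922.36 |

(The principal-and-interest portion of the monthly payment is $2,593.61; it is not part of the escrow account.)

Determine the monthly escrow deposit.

$1,320.08

School district tax — $5,827.92 annually
City property tax — $1,235.34 × 2 = $2,470.68 annually
Flood insurance — $1,620.00 annually
County property tax — $5,922.36 annually
Combined annual = $5,827.92 + $2,470.68 + $1,620.00 + $5,922.36 = $15,840.96
Per month = $15,840.96 / 12 = $1,320.08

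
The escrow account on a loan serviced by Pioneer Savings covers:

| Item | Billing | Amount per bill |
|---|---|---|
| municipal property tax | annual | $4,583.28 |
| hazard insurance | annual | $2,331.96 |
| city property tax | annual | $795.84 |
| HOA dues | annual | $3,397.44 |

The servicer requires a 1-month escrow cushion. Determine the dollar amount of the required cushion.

$925.71

Municipal property tax: $4,583.28 annually
Hazard insurance: $2,331.96 annually
City property tax: $795.84 annually
HOA dues: $3,397.44 annually
Total annual escrow = $4,583.28 + $2,331.96 + $795.84 + $3,397.44 = $11,108.52
Per month = $11,108.52 ÷ 12 = $925.71
Required cushion = 1 × $925.71 = $925.71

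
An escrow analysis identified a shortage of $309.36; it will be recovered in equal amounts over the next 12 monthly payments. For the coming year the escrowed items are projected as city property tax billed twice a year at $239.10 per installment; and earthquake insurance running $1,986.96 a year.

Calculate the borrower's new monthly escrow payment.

City property tax — $239.10 × 2 = $478.20
Earthquake insurance — $1,986.96
Total per year = $478.20 + $1,986.96 = $2,465.16
Monthly = $2,465.16 ÷ 12 = $205.43
Shortage spread = $309.36 ÷ 12 = $25.78/mo
Adjusted monthly = $205.43 + $25.78 = $231.21

$231.21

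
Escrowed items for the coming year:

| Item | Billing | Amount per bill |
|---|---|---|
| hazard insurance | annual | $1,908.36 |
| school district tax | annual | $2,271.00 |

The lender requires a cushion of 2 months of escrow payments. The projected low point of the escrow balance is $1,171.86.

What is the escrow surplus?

Hazard insurance = $1,908.36/yr
School district tax = $2,271.00/yr
Yearly total = $4,179.36
Per month = $4,179.36 ÷ 12 = $348.28
Required reserve = 2 × $348.28 = $696.56
Excess over cushion: $1,171.86 − $696.56 = $475.30

$475.30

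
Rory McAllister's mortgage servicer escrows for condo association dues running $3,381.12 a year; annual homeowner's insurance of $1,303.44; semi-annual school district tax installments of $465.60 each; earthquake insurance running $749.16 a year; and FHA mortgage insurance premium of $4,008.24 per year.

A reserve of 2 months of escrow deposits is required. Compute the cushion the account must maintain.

$1,728.86

Condo association dues = $3,381.12
Homeowner's insurance = $1,303.44
School district tax = $465.60 × 2 = $931.20
Earthquake insurance = $749.16
FHA mortgage insurance premium = $4,008.24
Total annual escrow = $10,373.16
Per month = $10,373.16 / 12 = $864.43
Reserve = 2 × $864.43 = $1,728.86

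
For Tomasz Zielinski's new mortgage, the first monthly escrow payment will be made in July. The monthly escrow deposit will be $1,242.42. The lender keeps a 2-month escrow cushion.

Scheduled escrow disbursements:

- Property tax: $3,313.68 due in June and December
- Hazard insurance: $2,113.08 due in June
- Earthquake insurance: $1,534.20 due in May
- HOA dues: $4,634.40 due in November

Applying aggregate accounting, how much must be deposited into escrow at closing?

$2,978.40

Cushion = 2 × $1,242.42 = $2,484.84
Trial balance (start $0, +$1,242.42 each month, − disbursements):
  Jul: +$1,242.42 → $1,242.42
  Aug: +$1,242.42 → $2,484.84
  Sep: +$1,242.42 → $3,727.26
  Oct: +$1,242.42 → $4,969.68
  Nov: +$1,242.42 − $4,634.40 → $1,577.70
  Dec: +$1,242.42 − $3,313.68 → -$493.56
  Jan: +$1,242.42 → $748.86
  Feb: +$1,242.42 → $1,991.28
  Mar: +$1,242.42 → $3,233.70
  Apr: +$1,242.42 → $4,476.12
  May: +$1,242.42 − $1,534.20 → $4,184.34
  Jun: +$1,242.42 − $5,426.76 → $0.00
Lowest trial balance = -$493.56 (Dec)
Initial deposit = cushion − low point = $2,484.84 − (-$493.56) = $2,978.40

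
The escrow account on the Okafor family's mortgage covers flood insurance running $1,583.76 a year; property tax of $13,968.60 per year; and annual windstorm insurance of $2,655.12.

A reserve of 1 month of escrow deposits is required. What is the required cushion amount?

$1,517.29

Flood insurance — $1,583.76 annually
Property tax — $13,968.60 annually
Windstorm insurance — $2,655.12 annually
Total annual escrow = $1,583.76 + $13,968.60 + $2,655.12 = $18,207.48
Monthly escrow = $18,207.48 ÷ 12 = $1,517.29
Required cushion = 1 × $1,517.29 = $1,517.29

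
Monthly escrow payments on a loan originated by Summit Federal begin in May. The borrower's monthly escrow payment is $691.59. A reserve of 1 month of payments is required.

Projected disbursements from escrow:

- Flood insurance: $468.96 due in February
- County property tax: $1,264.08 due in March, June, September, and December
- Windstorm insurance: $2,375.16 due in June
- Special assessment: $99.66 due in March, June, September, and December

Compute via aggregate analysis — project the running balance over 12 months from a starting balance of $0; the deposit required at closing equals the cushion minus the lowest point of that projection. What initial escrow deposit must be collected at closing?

$3,047.31

Cushion = 1 × $691.59 = $691.59
Trial balance (start $0, +$691.59 each month, − disbursements):
  May: +$691.59 → $691.59
  Jun: +$691.59 − $3,738.90 → -$2,355.72
  Jul: +$691.59 → -$1,664.13
  Aug: +$691.59 → -$972.54
  Sep: +$691.59 − $1,363.74 → -$1,644.69
  Oct: +$691.59 → -$953.10
  Nov: +$691.59 → -$261.51
  Dec: +$691.59 − $1,363.74 → -$933.66
  Jan: +$691.59 → -$242.07
  Feb: +$691.59 − $468.96 → -$19.44
  Mar: +$691.59 − $1,363.74 → -$691.59
  Apr: +$691.59 → $0.00
Lowest trial balance = -$2,355.72 (Jun)
Initial deposit = cushion − low point = $691.59 − (-$2,355.72) = $3,047.31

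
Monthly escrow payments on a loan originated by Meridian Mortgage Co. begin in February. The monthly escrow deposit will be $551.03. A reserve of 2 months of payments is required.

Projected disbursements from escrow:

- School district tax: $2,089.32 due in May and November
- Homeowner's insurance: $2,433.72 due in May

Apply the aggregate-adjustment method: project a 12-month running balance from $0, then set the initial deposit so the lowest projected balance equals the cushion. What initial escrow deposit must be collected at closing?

$3,420.98

Cushion = 2 × $551.03 = $1,102.06
Trial balance (start $0, +$551.03 each month, − disbursements):
  Feb: +$551.03 → $551.03
  Mar: +$551.03 → $1,102.06
  Apr: +$551.03 → $1,653.09
  May: +$551.03 − $4,523.04 → -$2,318.92
  Jun: +$551.03 → -$1,767.89
  Jul: +$551.03 → -$1,216.86
  Aug: +$551.03 → -$665.83
  Sep: +$551.03 → -$114.80
  Oct: +$551.03 → $436.23
  Nov: +$551.03 − $2,089.32 → -$1,102.06
  Dec: +$551.03 → -$551.03
  Jan: +$551.03 → $0.00
Lowest trial balance = -$2,318.92 (May)
Initial deposit = cushion − low point = $1,102.06 − (-$2,318.92) = $3,420.98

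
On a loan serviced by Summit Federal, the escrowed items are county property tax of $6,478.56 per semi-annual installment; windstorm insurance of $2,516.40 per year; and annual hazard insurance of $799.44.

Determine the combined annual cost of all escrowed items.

$16,272.96

County property tax: $6,478.56 × 2 = $12,957.12 annually
Windstorm insurance: $2,516.40 annually
Hazard insurance: $799.44 annually
Total annual escrow = $16,272.96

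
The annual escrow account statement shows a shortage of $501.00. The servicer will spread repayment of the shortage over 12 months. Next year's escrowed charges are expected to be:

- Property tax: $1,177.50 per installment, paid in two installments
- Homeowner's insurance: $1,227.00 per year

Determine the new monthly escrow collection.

Property tax = $1,177.50 × 2 = $2,355.00 per year
Homeowner's insurance = $1,227.00 per year
Annual escrow total = $2,355.00 + $1,227.00 = $3,582.00
Monthly escrow = $3,582.00 ÷ 12 = $298.50
Monthly shortage recovery: $501.00 ÷ 12 = $41.75
New monthly escrow = $298.50 + $41.75 = $340.25

$340.25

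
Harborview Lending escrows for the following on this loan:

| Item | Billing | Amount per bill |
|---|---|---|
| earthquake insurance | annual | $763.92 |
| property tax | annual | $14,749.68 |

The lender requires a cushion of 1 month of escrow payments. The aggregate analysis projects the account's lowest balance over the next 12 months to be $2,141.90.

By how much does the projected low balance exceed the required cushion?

Earthquake insurance: $763.92 annually
Property tax: $14,749.68 annually
Annual escrow total = $763.92 + $14,749.68 = $15,513.60
Monthly = $15,513.60 / 12 = $1,292.80
Cushion = 1 × $1,292.80 = $1,292.80
Surplus = $2,141.90 − $1,292.80 = $849.10

$849.10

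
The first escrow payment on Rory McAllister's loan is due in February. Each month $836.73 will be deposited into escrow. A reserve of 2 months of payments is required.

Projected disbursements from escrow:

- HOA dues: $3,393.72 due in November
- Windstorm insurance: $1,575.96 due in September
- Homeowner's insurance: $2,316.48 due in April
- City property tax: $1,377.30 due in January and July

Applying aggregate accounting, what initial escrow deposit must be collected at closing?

Cushion = 2 × $836.73 = $1,673.46
Trial balance (start $0, +$836.73 each month, − disbursements):
  Feb: +$836.73 → $836.73
  Mar: +$836.73 → $1,673.46
  Apr: +$836.73 − $2,316.48 → $193.71
  May: +$836.73 → $1,030.44
  Jun: +$836.73 → $1,867.17
  Jul: +$836.73 − $1,377.30 → $1,326.60
  Aug: +$836.73 → $2,163.33
  Sep: +$836.73 − $1,575.96 → $1,424.10
  Oct: +$836.73 → $2,260.83
  Nov: +$836.73 − $3,393.72 → -$296.16
  Dec: +$836.73 → $540.57
  Jan: +$836.73 − $1,377.30 → $0.00
Lowest trial balance = -$296.16 (Nov)
Initial deposit = cushion − low point = $1,673.46 − (-$296.16) = $1,969.62

$1,969.62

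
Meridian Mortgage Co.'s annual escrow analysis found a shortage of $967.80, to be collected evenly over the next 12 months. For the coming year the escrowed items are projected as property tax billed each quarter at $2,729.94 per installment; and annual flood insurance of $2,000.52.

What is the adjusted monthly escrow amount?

$1,157.34

Property tax = $2,729.94 × 4 = $10,919.76/yr
Flood insurance = $2,000.52/yr
Yearly total = $12,920.28
Monthly escrow = $12,920.28 ÷ 12 = $1,076.69
Monthly shortage recovery: $967.80 ÷ 12 = $80.65
Adjusted monthly = $1,076.69 + $80.65 = $1,157.34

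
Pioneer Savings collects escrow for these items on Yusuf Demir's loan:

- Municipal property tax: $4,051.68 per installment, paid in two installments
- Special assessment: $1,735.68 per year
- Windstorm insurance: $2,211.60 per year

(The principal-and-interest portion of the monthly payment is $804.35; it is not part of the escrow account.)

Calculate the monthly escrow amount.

$1,004.22

Municipal property tax — $4,051.68 × 2 = $8,103.36/yr
Special assessment — $1,735.68/yr
Windstorm insurance — $2,211.60/yr
Annual escrow total = $8,103.36 + $1,735.68 + $2,211.60 = $12,050.64
Base monthly escrow = $12,050.64 / 12 = $1,004.22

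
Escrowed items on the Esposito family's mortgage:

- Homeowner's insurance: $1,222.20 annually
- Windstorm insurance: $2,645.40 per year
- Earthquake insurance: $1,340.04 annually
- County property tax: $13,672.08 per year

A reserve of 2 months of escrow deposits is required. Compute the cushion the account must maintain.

$3,146.62

Homeowner's insurance = $1,222.20/yr
Windstorm insurance = $2,645.40/yr
Earthquake insurance = $1,340.04/yr
County property tax = $13,672.08/yr
Combined annual = $1,222.20 + $2,645.40 + $1,340.04 + $13,672.08 = $18,879.72
Monthly = $18,879.72 / 12 = $1,573.31
Required cushion = 2 × $1,573.31 = $3,146.62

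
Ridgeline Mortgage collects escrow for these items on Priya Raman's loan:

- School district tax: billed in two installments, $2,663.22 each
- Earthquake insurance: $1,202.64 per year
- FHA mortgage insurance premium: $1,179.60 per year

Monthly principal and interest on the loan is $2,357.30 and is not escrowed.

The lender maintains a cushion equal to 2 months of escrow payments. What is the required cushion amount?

$1,284.78

School district tax — $2,663.22 × 2 = $5,326.44 annually
Earthquake insurance — $1,202.64 annually
FHA mortgage insurance premium — $1,179.60 annually
Yearly total = $7,708.68
Monthly = $7,708.68 / 12 = $642.39
Required cushion = 2 × $642.39 = $1,284.78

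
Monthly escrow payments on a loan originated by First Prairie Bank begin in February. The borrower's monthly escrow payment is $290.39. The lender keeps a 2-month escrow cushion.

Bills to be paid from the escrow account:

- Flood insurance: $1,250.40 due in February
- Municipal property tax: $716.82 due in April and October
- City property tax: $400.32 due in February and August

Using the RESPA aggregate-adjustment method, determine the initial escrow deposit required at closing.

Cushion = 2 × $290.39 = $580.78
Trial balance (start $0, +$290.39 each month, − disbursements):
  Feb: +$290.39 − $1,650.72 → -$1,360.33
  Mar: +$290.39 → -$1,069.94
  Apr: +$290.39 − $716.82 → -$1,496.37
  May: +$290.39 → -$1,205.98
  Jun: +$290.39 → -$915.59
  Jul: +$290.39 → -$625.20
  Aug: +$290.39 − $400.32 → -$735.13
  Sep: +$290.39 → -$444.74
  Oct: +$290.39 − $716.82 → -$871.17
  Nov: +$290.39 → -$580.78
  Dec: +$290.39 → -$290.39
  Jan: +$290.39 → $0.00
Lowest trial balance = -$1,496.37 (Apr)
Initial deposit = cushion − low point = $580.78 − (-$1,496.37) = $2,077.15

$2,077.15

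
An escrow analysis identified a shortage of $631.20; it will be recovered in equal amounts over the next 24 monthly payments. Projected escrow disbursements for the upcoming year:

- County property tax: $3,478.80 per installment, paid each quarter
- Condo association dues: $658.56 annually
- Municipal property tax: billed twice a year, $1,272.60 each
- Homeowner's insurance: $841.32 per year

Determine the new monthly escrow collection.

$1,522.99

County property tax: $3,478.80 × 4 = $13,915.20
Condo association dues: $658.56
Municipal property tax: $1,272.60 × 2 = $2,545.20
Homeowner's insurance: $841.32
Yearly total = $13,915.20 + $658.56 + $2,545.20 + $841.32 = $17,960.28
Per month = $17,960.28 / 12 = $1,496.69
Shortage per month = $631.20 / 24 = $26.30
Adjusted monthly = $1,496.69 + $26.30 = $1,522.99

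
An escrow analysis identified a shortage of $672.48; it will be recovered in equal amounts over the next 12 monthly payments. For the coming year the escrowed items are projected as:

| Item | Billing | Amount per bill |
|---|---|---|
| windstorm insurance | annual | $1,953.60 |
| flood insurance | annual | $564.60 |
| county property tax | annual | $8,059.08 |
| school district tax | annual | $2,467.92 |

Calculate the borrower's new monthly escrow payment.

$1,143.14

Windstorm insurance — $1,953.60
Flood insurance — $564.60
County property tax — $8,059.08
School district tax — $2,467.92
Total per year = $13,045.20
Monthly = $13,045.20 / 12 = $1,087.10
Shortage spread = $672.48 / 12 = $56.04/mo
New monthly escrow = $1,087.10 + $56.04 = $1,143.14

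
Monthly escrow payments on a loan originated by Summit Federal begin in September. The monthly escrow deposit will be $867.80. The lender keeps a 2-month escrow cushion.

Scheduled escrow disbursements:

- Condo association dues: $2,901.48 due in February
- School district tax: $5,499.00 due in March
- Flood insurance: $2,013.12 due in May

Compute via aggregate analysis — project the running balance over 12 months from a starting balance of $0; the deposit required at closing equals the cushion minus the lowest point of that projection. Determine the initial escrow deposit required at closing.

$4,339.00

Cushion = 2 × $867.80 = $1,735.60
Trial balance (start $0, +$867.80 each month, − disbursements):
  Sep: +$867.80 → $867.80
  Oct: +$867.80 → $1,735.60
  Nov: +$867.80 → $2,603.40
  Dec: +$867.80 → $3,471.20
  Jan: +$867.80 → $4,339.00
  Feb: +$867.80 − $2,901.48 → $2,305.32
  Mar: +$867.80 − $5,499.00 → -$2,325.88
  Apr: +$867.80 → -$1,458.08
  May: +$867.80 − $2,013.12 → -$2,603.40
  Jun: +$867.80 → -$1,735.60
  Jul: +$867.80 → -$867.80
  Aug: +$867.80 → $0.00
Lowest trial balance = -$2,603.40 (May)
Initial deposit = cushion − low point = $1,735.60 − (-$2,603.40) = $4,339.00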